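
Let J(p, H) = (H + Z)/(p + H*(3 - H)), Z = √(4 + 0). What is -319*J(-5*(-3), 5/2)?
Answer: -5742/65 ≈ -88.339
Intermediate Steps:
Z = 2 (Z = √4 = 2)
J(p, H) = (2 + H)/(p + H*(3 - H)) (J(p, H) = (H + 2)/(p + H*(3 - H)) = (2 + H)/(p + H*(3 - H)))
-319*J(-5*(-3), 5/2) = -319*(2 + 5/2)/(-5*(-3) - (5/2)² + 3*(5/2)) = -319*(2 + 5*(½))/(15 - (5*(½))² + 3*(5*(½))) = -319*(2 + 5/2)/(15 - (5/2)² + 3*(5/2)) = -319*9/((15 - 1*25/4 + 15/2)*2) = -319*9/((15 - 25/4 + 15/2)*2) = -319*9/(65/4*2) = -1276*9/(65*2) = -319*18/65 = -5742/65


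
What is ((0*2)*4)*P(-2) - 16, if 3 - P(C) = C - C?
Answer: -16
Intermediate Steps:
P(C) = 3 (P(C) = 3 - (C - C) = 3 - 1*0 = 3 + 0 = 3)
((0*2)*4)*P(-2) - 16 = ((0*2)*4)*3 - 16 = (0*4)*3 - 16 = 0*3 - 16 = 0 - 16 = -16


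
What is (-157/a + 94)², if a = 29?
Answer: 6599761/841 ≈ 7847.5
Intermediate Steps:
(-157/a + 94)² = (-157/29 + 94)² = (2569/29)² = 6599761/841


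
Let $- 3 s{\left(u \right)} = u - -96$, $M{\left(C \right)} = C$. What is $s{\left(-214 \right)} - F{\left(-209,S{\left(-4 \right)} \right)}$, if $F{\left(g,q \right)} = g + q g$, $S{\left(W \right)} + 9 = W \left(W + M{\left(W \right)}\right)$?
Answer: $\frac{15166}{3} \approx 5055.3$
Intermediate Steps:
$s{\left(u \right)} = -32 - \frac{u}{3}$ ($s{\left(u \right)} = - \frac{u - -96}{3} = - \frac{u + 96}{3} = - \frac{96 + u}{3} = -32 - \frac{u}{3}$)
$S{\left(W \right)} = -9 + 2 W^{2}$ ($S{\left(W \right)} = -9 + W \left(W + W\right) = -9 + W 2 W = -9 + 2 W^{2}$)
$F{\left(g,q \right)} = g + g q$
$s{\left(-214 \right)} - F{\left(-209,S{\left(-4 \right)} \right)} = \left(-32 - - \frac{214}{3}\right) - - 209 \left(1 - \left(9 - 2 \left(-4\right)^{2}\right)\right) = \left(-32 + \frac{214}{3}\right) - - 209 \left(1 + \left(-9 + 2 \cdot 16\right)\right) = \frac{118}{3} - - 209 \left(1 + \left(-9 + 32\right)\right) = \frac{118}{3} - - 209 \left(1 + 23\right) = \frac{118}{3} - \left(-209\right) 24 = \frac{118}{3} - -5016 = \frac{118}{3} + 5016 = \frac{15166}{3}$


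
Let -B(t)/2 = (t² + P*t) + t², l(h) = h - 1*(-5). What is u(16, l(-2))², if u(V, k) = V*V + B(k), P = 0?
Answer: 48400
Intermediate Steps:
l(h) = 5 + h (l(h) = h + 5 = 5 + h)
B(t) = -4*t² (B(t) = -2*((t² + 0*t) + t²) = -2*((t² + 0) + t²) = -2*(t² + t²) = -4*t²)
u(V, k) = V² - 4*k² (u(V, k) = V*V - 4*k² = V² - 4*k²)
u(16, l(-2))² = (16² - 4*(5 - 2)²)² = (256 - 4*3²)² = (256 - 4*9)² = (256 - 36)² = 220² = 48400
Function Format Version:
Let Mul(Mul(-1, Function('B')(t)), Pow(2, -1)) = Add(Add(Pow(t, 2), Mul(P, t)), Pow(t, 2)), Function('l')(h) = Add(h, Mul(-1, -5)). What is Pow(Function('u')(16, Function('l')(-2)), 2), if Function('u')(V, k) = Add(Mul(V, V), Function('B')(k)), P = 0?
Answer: 48400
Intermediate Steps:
Function('l')(h) = Add(5, h) (Function('l')(h) = Add(h, 5) = Add(5, h))
Function('B')(t) = Mul(-4, Pow(t, 2)) (Function('B')(t) = Mul(-2, Add(Add(Pow(t, 2), Mul(0, t)), Pow(t, 2))) = Mul(-2, Add(Add(Pow(t, 2), 0), Pow(t, 2))) = Mul(-2, Add(Pow(t, 2), Pow(t, 2))) = Mul(-2, Mul(2, Pow(t, 2))) = Mul(-4, Pow(t, 2)))
Function('u')(V, k) = Add(Pow(V, 2), Mul(-4, Pow(k, 2))) (Function('u')(V, k) = Add(Mul(V, V), Mul(-4, Pow(k, 2))) = Add(Pow(V, 2), Mul(-4, Pow(k, 2))))
Pow(Function('u')(16, Function('l')(-2)), 2) = Pow(Add(Pow(16, 2), Mul(-4, Pow(Add(5, -2), 2))), 2) = Pow(Add(256, Mul(-4, Pow(3, 2))), 2) = Pow(Add(256, Mul(-4, 9)), 2) = Pow(Add(256, -36), 2) = Pow(220, 2) = 48400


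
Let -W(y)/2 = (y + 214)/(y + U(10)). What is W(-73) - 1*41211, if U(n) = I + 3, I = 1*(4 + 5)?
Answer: -2513589/61 ≈ -41206.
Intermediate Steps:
I = 9 (I = 1*9 = 9)
U(n) = 12 (U(n) = 9 + 3 = 12)
W(y) = -2*(214 + y)/(12 + y) (W(y) = -2*(y + 214)/(y + 12) = -2*(214 + y)/(12 + y))
W(-73) - 1*41211 = 2*(-214 - 1*(-73))/(12 - 73) - 1*41211 = 2*(-214 + 73)/(-61) - 41211 = 2*(-1/61)*(-141) - 41211 = 282/61 - 41211 = -2513589/61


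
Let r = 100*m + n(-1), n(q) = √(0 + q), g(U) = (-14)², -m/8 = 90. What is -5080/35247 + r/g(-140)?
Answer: -634694920/1727103 + I/196 ≈ -367.49 + 0.005102*I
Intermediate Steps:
m = -720 (m = -8*90 = -720)
g(U) = 196
n(q) = √q
r = -72000 + I (r = 100*(-720) + √(-1) = -72000 + I ≈ -72000.0 + 1.0*I)
-5080/35247 + r/g(-140) = -5080/35247 + (-72000 + I)/196 = -5080*1/35247 + (-72000 + I)*(1/196) = -5080/35247 + (-18000/49 + I/196) = -634694920/1727103 + I/196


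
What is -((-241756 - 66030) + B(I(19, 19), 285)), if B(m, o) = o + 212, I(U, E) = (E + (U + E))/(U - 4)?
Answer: 307289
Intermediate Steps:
I(U, E) = (U + 2*E)/(-4 + U) (I(U, E) = (E + (E + U))/(-4 + U) = (U + 2*E)/(-4 + U))
B(m, o) = 212 + o
-((-241756 - 66030) + B(I(19, 19), 285)) = -((-241756 - 66030) + (212 + 285)) = -(-307786 + 497) = -1*(-307289) = 307289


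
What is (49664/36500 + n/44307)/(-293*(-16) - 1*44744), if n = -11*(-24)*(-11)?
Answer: -21817363/674778994875 ≈ -3.2333e-5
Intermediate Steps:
n = -2904 (n = 264*(-11) = -2904)
(49664/36500 + n/44307)/(-293*(-16) - 1*44744) = (49664/36500 - 2904/44307)/(-293*(-16) - 1*44744) = (49664*(1/36500) - 2904*1/44307)/(4688 - 44744) = (12416/9125 - 968/14769)/(-40056) = (174538904/134767125)*(-1/40056) = -21817363/674778994875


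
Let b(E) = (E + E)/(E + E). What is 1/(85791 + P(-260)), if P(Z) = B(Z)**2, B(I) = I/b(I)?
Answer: 1/153391 ≈ 6.5193e-6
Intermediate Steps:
b(E) = 1 (b(E) = (2*E)/((2*E)) = (2*E)*(1/(2*E)) = 1)
B(I) = I (B(I) = I/1 = I*1 = I)
P(Z) = Z**2
1/(85791 + P(-260)) = 1/(85791 + (-260)**2) = 1/(85791 + 67600) = 1/153391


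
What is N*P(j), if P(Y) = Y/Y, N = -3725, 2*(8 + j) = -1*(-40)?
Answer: -3725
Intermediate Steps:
j = 12 (j = -8 + (-1*(-40))/2 = -8 + (½)*40 = -8 + 20 = 12)
P(Y) = 1
N*P(j) = -3725*1 = -3725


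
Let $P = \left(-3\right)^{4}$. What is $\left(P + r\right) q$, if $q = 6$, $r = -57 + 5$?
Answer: $174$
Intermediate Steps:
$r = -52$
$P = 81$
$\left(P + r\right) q = \left(81 - 52\right) 6 = 29 \cdot 6 = 174$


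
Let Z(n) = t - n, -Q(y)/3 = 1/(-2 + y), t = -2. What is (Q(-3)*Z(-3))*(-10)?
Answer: -6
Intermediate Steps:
Q(y) = -3/(-2 + y)
Z(n) = -2 - n
(Q(-3)*Z(-3))*(-10) = ((-3/(-2 - 3))*(-2 - 1*(-3)))*(-10) = ((-3/(-5))*(-2 + 3))*(-10) = (-3*(-1/5)*1)*(-10) = ((3/5)*1)*(-10) = (3/5)*(-10) = -6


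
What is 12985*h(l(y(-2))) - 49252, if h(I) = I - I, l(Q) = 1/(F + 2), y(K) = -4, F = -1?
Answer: -49252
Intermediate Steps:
l(Q) = 1 (l(Q) = 1/(-1 + 2) = 1/1 = 1)
h(I) = 0
12985*h(l(y(-2))) - 49252 = 12985*0 - 49252 = 0 - 49252 = -49252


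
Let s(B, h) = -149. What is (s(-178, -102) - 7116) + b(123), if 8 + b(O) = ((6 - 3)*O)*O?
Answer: 38114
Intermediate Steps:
b(O) = -8 + 3*O² (b(O) = -8 + ((6 - 3)*O)*O = -8 + (3*O)*O = -8 + 3*O²)
(s(-178, -102) - 7116) + b(123) = (-149 - 7116) + (-8 + 3*123²) = -7265 + (-8 + 3*15129) = -7265 + (-8 + 45387) = -7265 + 45379 = 38114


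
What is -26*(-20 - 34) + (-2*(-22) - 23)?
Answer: 1425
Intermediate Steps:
-26*(-20 - 34) + (-2*(-22) - 23) = -26*(-54) + (44 - 23) = 1404 + 21 = 1425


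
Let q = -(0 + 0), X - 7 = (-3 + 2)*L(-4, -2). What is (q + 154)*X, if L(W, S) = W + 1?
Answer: 1540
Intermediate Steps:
L(W, S) = 1 + W
X = 10 (X = 7 + (-3 + 2)*(1 - 4) = 7 - 1*(-3) = 7 + 3 = 10)
q = 0 (q = -1*0 = 0)
(q + 154)*X = (0 + 154)*10 = 154*10 = 1540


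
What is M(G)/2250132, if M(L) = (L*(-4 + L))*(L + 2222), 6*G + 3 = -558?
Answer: 51743835/6000352 ≈ 8.6235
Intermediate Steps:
G = -187/2 (G = -1/2 + (1/6)*(-558) = -1/2 - 93 = -187/2 ≈ -93.500)
M(L) = L*(-4 + L)*(2222 + L) (M(L) = (L*(-4 + L))*(2222 + L) = L*(-4 + L)*(2222 + L))
M(G)/2250132 = -187*(-8888 + (-187/2)**2 + 2218*(-187/2))/2/2250132 = -187*(-8888 + 34969/4 - 207383)/2*(1/2250132) = -187/2*(-830115/4)*(1/2250132) = (155231505/8)*(1/2250132) = 51743835/6000352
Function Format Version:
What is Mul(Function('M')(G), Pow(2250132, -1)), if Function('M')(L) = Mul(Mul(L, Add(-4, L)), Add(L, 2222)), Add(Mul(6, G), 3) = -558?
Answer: Rational(51743835, 6000352) ≈ 8.6235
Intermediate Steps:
G = Rational(-187, 2) (G = Add(Rational(-1, 2), Mul(Rational(1, 6), -558)) = Add(Rational(-1, 2), -93) = Rational(-187, 2) ≈ -93.500)
Function('M')(L) = Mul(L, Add(-4, L), Add(2222, L)) (Function('M')(L) = Mul(Mul(L, Add(-4, L)), Add(2222, L)) = Mul(L, Add(-4, L), Add(2222, L)))
Mul(Function('M')(G), Pow(2250132, -1)) = Mul(Mul(Rational(-187, 2), Add(-8888, Pow(Rational(-187, 2), 2), Mul(2218, Rational(-187, 2)))), Pow(2250132, -1)) = Mul(Mul(Rational(-187, 2), Add(-8888, Rational(34969, 4), -207383)), Rational(1, 2250132)) = Mul(Mul(Rational(-187, 2), Rational(-830115, 4)), Rational(1, 2250132)) = Mul(Rational(155231505, 8), Rational(1, 2250132)) = Rational(51743835, 6000352)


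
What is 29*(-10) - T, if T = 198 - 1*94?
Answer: -394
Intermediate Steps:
T = 104 (T = 198 - 94 = 104)
29*(-10) - T = 29*(-10) - 1*104 = -290 - 104 = -394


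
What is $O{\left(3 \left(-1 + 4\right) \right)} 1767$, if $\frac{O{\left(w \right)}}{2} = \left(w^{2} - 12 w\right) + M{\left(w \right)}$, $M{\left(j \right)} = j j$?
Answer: $190836$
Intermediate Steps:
$M{\left(j \right)} = j^{2}$
$O{\left(w \right)} = - 24 w + 4 w^{2}$ ($O{\left(w \right)} = 2 \left(\left(w^{2} - 12 w\right) + w^{2}\right) = 2 \left(- 12 w + 2 w^{2}\right) = - 24 w + 4 w^{2}$)
$O{\left(3 \left(-1 + 4\right) \right)} 1767 = 4 \cdot 3 \left(-1 + 4\right) \left(-6 + 3 \left(-1 + 4\right)\right) 1767 = 4 \cdot 3 \cdot 3 \left(-6 + 3 \cdot 3\right) 1767 = 4 \cdot 9 \left(-6 + 9\right) 1767 = 4 \cdot 9 \cdot 3 \cdot 1767 = 108 \cdot 1767 = 190836$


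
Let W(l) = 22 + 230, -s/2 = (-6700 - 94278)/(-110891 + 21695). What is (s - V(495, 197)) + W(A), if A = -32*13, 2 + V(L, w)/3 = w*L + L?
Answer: -6550872317/22299 ≈ -2.9377e+5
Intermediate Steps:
V(L, w) = -6 + 3*L + 3*L*w (V(L, w) = -6 + 3*(w*L + L) = -6 + 3*(L*w + L) = -6 + 3*(L + L*w) = -6 + (3*L + 3*L*w) = -6 + 3*L + 3*L*w)
s = -50489/22299 (s = -2*(-6700 - 94278)/(-110891 + 21695) = -(-201956)/(-89196) = -(-201956)*(-1)/89196 = -2*50489/44598 = -50489/22299 ≈ -2.2642)
A = -416
W(l) = 252
(s - V(495, 197)) + W(A) = (-50489/22299 - (-6 + 3*495 + 3*495*197)) + 252 = (-50489/22299 - (-6 + 1485 + 292545)) + 252 = (-50489/22299 - 1*294024) + 252 = (-50489/22299 - 294024) + 252 = -6556491665/22299 + 252 = -6550872317/22299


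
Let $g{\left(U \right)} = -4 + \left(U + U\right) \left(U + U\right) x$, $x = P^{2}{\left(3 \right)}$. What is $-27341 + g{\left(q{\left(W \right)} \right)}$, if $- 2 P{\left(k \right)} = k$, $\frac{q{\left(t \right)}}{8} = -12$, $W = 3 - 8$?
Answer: $55599$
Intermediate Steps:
$W = -5$ ($W = 3 - 8 = -5$)
$q{\left(t \right)} = -96$ ($q{\left(t \right)} = 8 \left(-12\right) = -96$)
$P{\left(k \right)} = - \frac{k}{2}$
$x = \frac{9}{4}$ ($x = \left(\left(- \frac{1}{2}\right) 3\right)^{2} = \left(- \frac{3}{2}\right)^{2} = \frac{9}{4} \approx 2.25$)
$g{\left(U \right)} = -4 + 9 U^{2}$ ($g{\left(U \right)} = -4 + \left(U + U\right) \left(U + U\right) \frac{9}{4} = -4 + 2 U 2 U \frac{9}{4} = -4 + 4 U^{2} \cdot \frac{9}{4} = -4 + 9 U^{2}$)
$-27341 + g{\left(q{\left(W \right)} \right)} = -27341 - \left(4 - 9 \left(-96\right)^{2}\right) = -27341 + \left(-4 + 9 \cdot 9216\right) = -27341 + \left(-4 + 82944\right) = -27341 + 82940 = 55599$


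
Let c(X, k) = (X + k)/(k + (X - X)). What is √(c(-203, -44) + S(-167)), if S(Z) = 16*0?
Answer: √2717/22 ≈ 2.3693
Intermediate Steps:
c(X, k) = (X + k)/k (c(X, k) = (X + k)/(k + 0) = (X + k)/k)
S(Z) = 0
√(c(-203, -44) + S(-167)) = √((-203 - 44)/(-44) + 0) = √(-1/44*(-247) + 0) = √(247/44 + 0) = √(247/44) = √2717/22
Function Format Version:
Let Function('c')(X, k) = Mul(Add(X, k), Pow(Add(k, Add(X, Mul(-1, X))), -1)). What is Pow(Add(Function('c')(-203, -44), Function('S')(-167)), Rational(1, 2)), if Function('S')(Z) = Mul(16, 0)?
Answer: Mul(Rational(1, 22), Pow(2717, Rational(1, 2))) ≈ 2.3693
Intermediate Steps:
Function('c')(X, k) = Mul(Pow(k, -1), Add(X, k)) (Function('c')(X, k) = Mul(Add(X, k), Pow(Add(k, 0), -1)) = Mul(Add(X, k), Pow(k, -1)) = Mul(Pow(k, -1), Add(X, k)))
Function('S')(Z) = 0
Pow(Add(Function('c')(-203, -44), Function('S')(-167)), Rational(1, 2)) = Pow(Add(Mul(Pow(-44, -1), Add(-203, -44)), 0), Rational(1, 2)) = Pow(Add(Mul(Rational(-1, 44), -247), 0), Rational(1, 2)) = Pow(Add(Rational(247, 44), 0), Rational(1, 2)) = Pow(Rational(247, 44), Rational(1, 2)) = Mul(Rational(1, 22), Pow(2717, Rational(1, 2)))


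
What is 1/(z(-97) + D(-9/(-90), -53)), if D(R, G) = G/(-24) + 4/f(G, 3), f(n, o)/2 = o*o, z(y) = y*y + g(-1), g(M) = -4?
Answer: 72/677335 ≈ 0.00010630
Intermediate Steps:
z(y) = -4 + y² (z(y) = y*y - 4 = y² - 4 = -4 + y²)
f(n, o) = 2*o² (f(n, o) = 2*(o*o) = 2*o²)
D(R, G) = 2/9 - G/24 (D(R, G) = G/(-24) + 4/((2*3²)) = G*(-1/24) + 4/((2*9)) = -G/24 + 4/18 = -G/24 + 4*(1/18) = -G/24 + 2/9 = 2/9 - G/24)
1/(z(-97) + D(-9/(-90), -53)) = 1/((-4 + (-97)²) + (2/9 - 1/24*(-53))) = 1/((-4 + 9409) + (2/9 + 53/24)) = 1/(9405 + 175/72) = 1/(677335/72) = 72/677335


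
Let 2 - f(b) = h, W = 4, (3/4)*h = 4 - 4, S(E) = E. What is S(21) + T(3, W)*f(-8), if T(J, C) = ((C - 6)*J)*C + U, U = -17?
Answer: -61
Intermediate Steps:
h = 0 (h = 4*(4 - 4)/3 = (4/3)*0 = 0)
T(J, C) = -17 + C*J*(-6 + C) (T(J, C) = ((C - 6)*J)*C - 17 = ((-6 + C)*J)*C - 17 = (J*(-6 + C))*C - 17 = C*J*(-6 + C) - 17 = -17 + C*J*(-6 + C))
f(b) = 2 (f(b) = 2 - 1*0 = 2 + 0 = 2)
S(21) + T(3, W)*f(-8) = 21 + (-17 + 3*4² - 6*4*3)*2 = 21 + (-17 + 3*16 - 72)*2 = 21 + (-17 + 48 - 72)*2 = 21 - 41*2 = 21 - 82 = -61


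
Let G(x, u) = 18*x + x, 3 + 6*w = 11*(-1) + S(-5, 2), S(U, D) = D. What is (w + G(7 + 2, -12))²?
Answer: 28561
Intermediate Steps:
w = -2 (w = -½ + (11*(-1) + 2)/6 = -½ + (-11 + 2)/6 = -½ + (⅙)*(-9) = -½ - 3/2 = -2)
G(x, u) = 19*x
(w + G(7 + 2, -12))² = (-2 + 19*(7 + 2))² = (-2 + 19*9)² = (-2 + 171)² = 169² = 28561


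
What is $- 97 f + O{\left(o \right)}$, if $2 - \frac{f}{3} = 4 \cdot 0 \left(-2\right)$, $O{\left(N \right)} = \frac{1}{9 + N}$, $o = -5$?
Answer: $- \frac{2327}{4} \approx -581.75$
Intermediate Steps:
$f = 6$ ($f = 6 - 3 \cdot 4 \cdot 0 \left(-2\right) = 6 - 3 \cdot 0 \left(-2\right) = 6 - 0 = 6 + 0 = 6$)
$- 97 f + O{\left(o \right)} = \left(-97\right) 6 + \frac{1}{9 - 5} = -582 + \frac{1}{4} = - \frac{2327}{4}$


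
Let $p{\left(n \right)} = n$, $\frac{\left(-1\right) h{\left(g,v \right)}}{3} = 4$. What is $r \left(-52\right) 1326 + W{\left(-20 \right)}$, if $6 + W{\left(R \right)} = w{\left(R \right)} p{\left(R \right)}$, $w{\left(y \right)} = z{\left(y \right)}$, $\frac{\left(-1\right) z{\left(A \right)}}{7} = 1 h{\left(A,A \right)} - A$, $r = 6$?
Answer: $-412598$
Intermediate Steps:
$h{\left(g,v \right)} = -12$ ($h{\left(g,v \right)} = \left(-3\right) 4 = -12$)
$z{\left(A \right)} = 84 + 7 A$ ($z{\left(A \right)} = - 7 \left(1 \left(-12\right) - A\right) = - 7 \left(-12 - A\right) = 84 + 7 A$)
$w{\left(y \right)} = 84 + 7 y$
$W{\left(R \right)} = -6 + R \left(84 + 7 R\right)$ ($W{\left(R \right)} = -6 + \left(84 + 7 R\right) R = -6 + R \left(84 + 7 R\right)$)
$r \left(-52\right) 1326 + W{\left(-20 \right)} = 6 \left(-52\right) 1326 - \left(6 + 140 \left(12 - 20\right)\right) = \left(-312\right) 1326 - \left(6 + 140 \left(-8\right)\right) = -413712 + \left(-6 + 1120\right) = -413712 + 1114 = -412598$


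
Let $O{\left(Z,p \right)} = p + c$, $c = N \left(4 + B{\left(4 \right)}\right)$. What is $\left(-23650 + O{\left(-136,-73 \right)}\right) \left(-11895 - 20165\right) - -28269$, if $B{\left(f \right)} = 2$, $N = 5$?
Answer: $759625849$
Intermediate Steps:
$c = 30$ ($c = 5 \left(4 + 2\right) = 5 \cdot 6 = 30$)
$O{\left(Z,p \right)} = 30 + p$ ($O{\left(Z,p \right)} = p + 30 = 30 + p$)
$\left(-23650 + O{\left(-136,-73 \right)}\right) \left(-11895 - 20165\right) - -28269 = \left(-23650 + \left(30 - 73\right)\right) \left(-11895 - 20165\right) - -28269 = \left(-23650 - 43\right) \left(-32060\right) + 28269 = \left(-23693\right) \left(-32060\right) + 28269 = 759597580 + 28269 = 759625849$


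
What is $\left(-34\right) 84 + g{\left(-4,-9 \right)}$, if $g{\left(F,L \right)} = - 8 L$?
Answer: $-2784$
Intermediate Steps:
$\left(-34\right) 84 + g{\left(-4,-9 \right)} = \left(-34\right) 84 - -72 = -2856 + 72 = -2784$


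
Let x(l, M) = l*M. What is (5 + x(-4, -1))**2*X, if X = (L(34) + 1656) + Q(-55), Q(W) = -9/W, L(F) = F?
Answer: 7529679/55 ≈ 1.3690e+5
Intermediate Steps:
x(l, M) = M*l
X = 92959/55 (X = (34 + 1656) - 9/(-55) = 1690 - 9*(-1/55) = 1690 + 9/55 = 92959/55 ≈ 1690.2)
(5 + x(-4, -1))**2*X = (5 - 1*(-4))**2*(92959/55) = (5 + 4)**2*(92959/55) = 9**2*(92959/55) = 81*(92959/55) = 7529679/55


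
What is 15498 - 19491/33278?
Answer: 515722953/33278 ≈ 15497.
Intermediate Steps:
15498 - 19491/33278 = 515722953/33278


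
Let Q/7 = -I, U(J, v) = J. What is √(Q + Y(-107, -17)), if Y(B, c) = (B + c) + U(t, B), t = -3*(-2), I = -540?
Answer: √3662 ≈ 60.514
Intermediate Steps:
t = 6
Y(B, c) = 6 + B + c (Y(B, c) = (B + c) + 6 = 6 + B + c)
Q = 3780 (Q = 7*(-1*(-540)) = 7*540 = 3780)
√(Q + Y(-107, -17)) = √(3780 + (6 - 107 - 17)) = √(3780 - 118) = √3662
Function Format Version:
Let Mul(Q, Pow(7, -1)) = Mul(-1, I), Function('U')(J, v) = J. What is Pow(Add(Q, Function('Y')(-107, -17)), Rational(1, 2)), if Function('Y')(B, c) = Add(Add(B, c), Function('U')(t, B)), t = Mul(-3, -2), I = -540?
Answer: Pow(3662, Rational(1, 2)) ≈ 60.514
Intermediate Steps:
t = 6
Function('Y')(B, c) = Add(6, B, c) (Function('Y')(B, c) = Add(Add(B, c), 6) = Add(6, B, c))
Q = 3780 (Q = Mul(7, Mul(-1, -540)) = Mul(7, 540) = 3780)
Pow(Add(Q, Function('Y')(-107, -17)), Rational(1, 2)) = Pow(Add(3780, Add(6, -107, -17)), Rational(1, 2)) = Pow(Add(3780, -118), Rational(1, 2)) = Pow(3662, Rational(1, 2))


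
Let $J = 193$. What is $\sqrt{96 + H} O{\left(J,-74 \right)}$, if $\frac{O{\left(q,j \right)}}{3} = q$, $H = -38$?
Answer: $579 \sqrt{58} \approx 4409.5$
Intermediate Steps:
$O{\left(q,j \right)} = 3 q$
$\sqrt{96 + H} O{\left(J,-74 \right)} = \sqrt{96 - 38} \cdot 3 \cdot 193 = \sqrt{58} \cdot 579 = 579 \sqrt{58}$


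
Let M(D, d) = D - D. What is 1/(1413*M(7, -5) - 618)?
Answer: -1/618 ≈ -0.0016181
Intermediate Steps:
M(D, d) = 0
1/(1413*M(7, -5) - 618) = 1/(1413*0 - 618) = 1/(0 - 618) = 1/(-618) = -1/618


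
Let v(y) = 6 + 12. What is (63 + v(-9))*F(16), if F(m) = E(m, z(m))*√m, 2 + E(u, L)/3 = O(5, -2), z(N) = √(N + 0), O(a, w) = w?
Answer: -3888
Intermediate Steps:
z(N) = √N
E(u, L) = -12 (E(u, L) = -6 + 3*(-2) = -6 - 6 = -12)
v(y) = 18
F(m) = -12*√m
(63 + v(-9))*F(16) = (63 + 18)*(-12*√16) = 81*(-12*4) = 81*(-48) = -3888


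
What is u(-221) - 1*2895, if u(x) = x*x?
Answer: 45946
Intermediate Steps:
u(x) = x²
u(-221) - 1*2895 = (-221)² - 1*2895 = 48841 - 2895 = 45946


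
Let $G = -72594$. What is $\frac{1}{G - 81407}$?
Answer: $- \frac{1}{154001} \approx -6.4935 \cdot 10^{-6}$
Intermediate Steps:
$\frac{1}{G - 81407} = \frac{1}{-72594 - 81407} = \frac{1}{-154001} = - \frac{1}{154001}$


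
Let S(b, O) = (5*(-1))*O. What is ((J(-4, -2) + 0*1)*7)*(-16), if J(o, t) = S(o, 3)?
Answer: 1680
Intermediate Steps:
S(b, O) = -5*O
J(o, t) = -15 (J(o, t) = -5*3 = -15)
((J(-4, -2) + 0*1)*7)*(-16) = ((-15 + 0*1)*7)*(-16) = ((-15 + 0)*7)*(-16) = -15*7*(-16) = -105*(-16) = 1680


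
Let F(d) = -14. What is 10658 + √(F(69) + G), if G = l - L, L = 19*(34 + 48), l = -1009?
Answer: 10658 + I*√2581 ≈ 10658.0 + 50.804*I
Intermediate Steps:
L = 1558 (L = 19*82 = 1558)
G = -2567 (G = -1009 - 1*1558 = -1009 - 1558 = -2567)
10658 + √(F(69) + G) = 10658 + √(-14 - 2567) = 10658 + √(-2581) = 10658 + I*√2581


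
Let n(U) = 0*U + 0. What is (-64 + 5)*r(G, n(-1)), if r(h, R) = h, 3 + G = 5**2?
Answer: -1298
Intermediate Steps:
G = 22 (G = -3 + 5**2 = -3 + 25 = 22)
n(U) = 0 (n(U) = 0 + 0 = 0)
(-64 + 5)*r(G, n(-1)) = (-64 + 5)*22 = -59*22 = -1298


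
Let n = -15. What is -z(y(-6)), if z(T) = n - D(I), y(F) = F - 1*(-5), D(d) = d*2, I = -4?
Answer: 7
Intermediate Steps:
D(d) = 2*d
y(F) = 5 + F (y(F) = F + 5 = 5 + F)
z(T) = -7 (z(T) = -15 - 2*(-4) = -15 - 1*(-8) = -15 + 8 = -7)
-z(y(-6)) = -1*(-7) = 7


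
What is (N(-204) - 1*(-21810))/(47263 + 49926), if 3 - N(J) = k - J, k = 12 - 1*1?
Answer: 21598/97189 ≈ 0.22223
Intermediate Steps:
k = 11 (k = 12 - 1 = 11)
N(J) = -8 + J (N(J) = 3 - (11 - J) = 3 + (-11 + J) = -8 + J)
(N(-204) - 1*(-21810))/(47263 + 49926) = ((-8 - 204) - 1*(-21810))/(47263 + 49926) = (-212 + 21810)/97189 = 21598*(1/97189) = 21598/97189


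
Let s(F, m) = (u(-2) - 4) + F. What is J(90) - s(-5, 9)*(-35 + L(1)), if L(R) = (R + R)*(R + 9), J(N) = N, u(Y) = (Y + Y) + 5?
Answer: -30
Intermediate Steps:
u(Y) = 5 + 2*Y (u(Y) = 2*Y + 5 = 5 + 2*Y)
L(R) = 2*R*(9 + R) (L(R) = (2*R)*(9 + R) = 2*R*(9 + R))
s(F, m) = -3 + F (s(F, m) = ((5 + 2*(-2)) - 4) + F = ((5 - 4) - 4) + F = (1 - 4) + F = -3 + F)
J(90) - s(-5, 9)*(-35 + L(1)) = 90 - (-3 - 5)*(-35 + 2*1*(9 + 1)) = 90 - (-8)*(-35 + 2*1*10) = 90 - (-8)*(-35 + 20) = 90 - (-8)*(-15) = 90 - 1*120 = 90 - 120 = -30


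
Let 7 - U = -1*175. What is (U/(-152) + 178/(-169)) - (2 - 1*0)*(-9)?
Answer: 202285/12844 ≈ 15.749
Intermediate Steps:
U = 182 (U = 7 - (-1)*175 = 7 - 1*(-175) = 7 + 175 = 182)
(U/(-152) + 178/(-169)) - (2 - 1*0)*(-9) = (182/(-152) + 178/(-169)) - (2 - 1*0)*(-9) = (182*(-1/152) + 178*(-1/169)) - (2 + 0)*(-9) = (-91/76 - 178/169) - 2*(-9) = -28907/12844 - 1*(-18) = -28907/12844 + 18 = 202285/12844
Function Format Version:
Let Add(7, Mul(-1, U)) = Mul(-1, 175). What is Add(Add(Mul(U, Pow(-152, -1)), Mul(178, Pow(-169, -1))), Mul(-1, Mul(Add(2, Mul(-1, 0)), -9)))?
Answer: Rational(202285, 12844) ≈ 15.749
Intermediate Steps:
U = 182 (U = Add(7, Mul(-1, Mul(-1, 175))) = Add(7, Mul(-1, -175)) = Add(7, 175) = 182)
Add(Add(Mul(U, Pow(-152, -1)), Mul(178, Pow(-169, -1))), Mul(-1, Mul(Add(2, Mul(-1, 0)), -9))) = Add(Add(Mul(182, Pow(-152, -1)), Mul(178, Pow(-169, -1))), Mul(-1, Mul(Add(2, Mul(-1, 0)), -9))) = Add(Add(Mul(182, Rational(-1, 152)), Mul(178, Rational(-1, 169))), Mul(-1, Mul(Add(2, 0), -9))) = Add(Add(Rational(-91, 76), Rational(-178, 169)), Mul(-1, Mul(2, -9))) = Add(Rational(-28907, 12844), Mul(-1, -18)) = Add(Rational(-28907, 12844), 18) = Rational(202285, 12844)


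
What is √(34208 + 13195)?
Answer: 3*√5267 ≈ 217.72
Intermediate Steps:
√(34208 + 13195) = √47403 = 3*√5267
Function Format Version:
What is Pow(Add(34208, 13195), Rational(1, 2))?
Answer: Mul(3, Pow(5267, Rational(1, 2))) ≈ 217.72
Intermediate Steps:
Pow(Add(34208, 13195), Rational(1, 2)) = Pow(47403, Rational(1, 2)) = Mul(3, Pow(5267, Rational(1, 2)))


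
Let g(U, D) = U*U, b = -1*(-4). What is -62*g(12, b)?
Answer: -8928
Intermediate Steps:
b = 4
g(U, D) = U²
-62*g(12, b) = -62*12² = -62*144 = -8928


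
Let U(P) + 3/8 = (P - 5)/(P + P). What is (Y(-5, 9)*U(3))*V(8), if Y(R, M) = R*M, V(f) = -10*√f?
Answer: -1275*√2/2 ≈ -901.56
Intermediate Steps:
U(P) = -3/8 + (-5 + P)/(2*P) (U(P) = -3/8 + (P - 5)/(P + P) = -3/8 + (-5 + P)/((2*P)) = -3/8 + (-5 + P)*(1/(2*P)) = -3/8 + (-5 + P)/(2*P))
Y(R, M) = M*R
(Y(-5, 9)*U(3))*V(8) = ((9*(-5))*((⅛)*(-20 + 3)/3))*(-20*√2) = (-45*(-17)/(8*3))*(-20*√2) = (-45*(-17/24))*(-20*√2) = 255*(-20*√2)/8 = -1275*√2/2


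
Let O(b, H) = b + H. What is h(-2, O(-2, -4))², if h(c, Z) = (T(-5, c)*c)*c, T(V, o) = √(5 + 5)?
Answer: 160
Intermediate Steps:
O(b, H) = H + b
T(V, o) = √10
h(c, Z) = √10*c² (h(c, Z) = (√10*c)*c = (c*√10)*c = √10*c²)
h(-2, O(-2, -4))² = (√10*(-2)²)² = (√10*4)² = (4*√10)² = 160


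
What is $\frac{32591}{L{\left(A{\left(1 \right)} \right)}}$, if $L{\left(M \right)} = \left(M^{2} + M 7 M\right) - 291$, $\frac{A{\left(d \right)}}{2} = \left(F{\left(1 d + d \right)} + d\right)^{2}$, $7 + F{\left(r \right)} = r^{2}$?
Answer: $\frac{2507}{17} \approx 147.47$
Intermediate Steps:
$F{\left(r \right)} = -7 + r^{2}$
$A{\left(d \right)} = 2 \left(-7 + d + 4 d^{2}\right)^{2}$ ($A{\left(d \right)} = 2 \left(\left(-7 + \left(1 d + d\right)^{2}\right) + d\right)^{2} = 2 \left(\left(-7 + \left(d + d\right)^{2}\right) + d\right)^{2} = 2 \left(\left(-7 + \left(2 d\right)^{2}\right) + d\right)^{2} = 2 \left(\left(-7 + 4 d^{2}\right) + d\right)^{2} = 2 \left(-7 + d + 4 d^{2}\right)^{2}$)
$L{\left(M \right)} = -291 + 8 M^{2}$ ($L{\left(M \right)} = \left(M^{2} + 7 M M\right) - 291 = \left(M^{2} + 7 M^{2}\right) - 291 = 8 M^{2} - 291 = -291 + 8 M^{2}$)
$\frac{32591}{L{\left(A{\left(1 \right)} \right)}} = \frac{32591}{-291 + 8 \left(2 \left(-7 + 1 + 4 \cdot 1^{2}\right)^{2}\right)^{2}} = \frac{32591}{-291 + 8 \left(2 \left(-7 + 1 + 4 \cdot 1\right)^{2}\right)^{2}} = \frac{32591}{-291 + 8 \left(2 \left(-7 + 1 + 4\right)^{2}\right)^{2}} = \frac{32591}{-291 + 8 \left(2 \left(-2\right)^{2}\right)^{2}} = \frac{32591}{-291 + 8 \left(2 \cdot 4\right)^{2}} = \frac{32591}{-291 + 8 \cdot 8^{2}} = \frac{32591}{-291 + 8 \cdot 64} = \frac{32591}{-291 + 512} = \frac{32591}{221} = 32591 \cdot \frac{1}{221} = \frac{2507}{17}$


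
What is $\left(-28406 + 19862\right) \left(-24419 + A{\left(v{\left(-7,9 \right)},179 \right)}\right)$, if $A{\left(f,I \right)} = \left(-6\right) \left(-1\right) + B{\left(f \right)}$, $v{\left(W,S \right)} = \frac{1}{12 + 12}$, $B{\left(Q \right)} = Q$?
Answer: $208584316$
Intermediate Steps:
$v{\left(W,S \right)} = \frac{1}{24}$
$A{\left(f,I \right)} = 6 + f$ ($A{\left(f,I \right)} = \left(-6\right) \left(-1\right) + f = 6 + f$)
$\left(-28406 + 19862\right) \left(-24419 + A{\left(v{\left(-7,9 \right)},179 \right)}\right) = \left(-28406 + 19862\right) \left(-24419 + \left(6 + \frac{1}{24}\right)\right) = - 8544 \left(-24419 + \frac{145}{24}\right) = \left(-8544\right) \left(- \frac{585911}{24}\right) = 208584316$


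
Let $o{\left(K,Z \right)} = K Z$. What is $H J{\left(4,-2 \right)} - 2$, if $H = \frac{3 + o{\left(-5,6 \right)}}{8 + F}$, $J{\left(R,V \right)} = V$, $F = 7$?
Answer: $\frac{8}{5} \approx 1.6$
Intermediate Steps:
$H = - \frac{9}{5}$ ($H = \frac{3 - 30}{8 + 7} = \frac{3 - 30}{15} = \left(-27\right) \frac{1}{15} = - \frac{9}{5} \approx -1.8$)
$H J{\left(4,-2 \right)} - 2 = \left(- \frac{9}{5}\right) \left(-2\right) - 2 = \frac{18}{5} - 2 = \frac{8}{5}$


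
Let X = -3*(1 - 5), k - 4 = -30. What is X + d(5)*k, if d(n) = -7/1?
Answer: 194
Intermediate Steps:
d(n) = -7 (d(n) = -7*1 = -7)
k = -26 (k = 4 - 30 = -26)
X = 12 (X = -3*(-4) = 12)
X + d(5)*k = 12 - 7*(-26) = 12 + 182 = 194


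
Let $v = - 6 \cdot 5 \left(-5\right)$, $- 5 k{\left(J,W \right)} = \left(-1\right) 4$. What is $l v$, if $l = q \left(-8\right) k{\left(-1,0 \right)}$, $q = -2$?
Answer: $1920$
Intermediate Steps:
$k{\left(J,W \right)} = \frac{4}{5}$ ($k{\left(J,W \right)} = - \frac{\left(-1\right) 4}{5} = \left(- \frac{1}{5}\right) \left(-4\right) = \frac{4}{5}$)
$v = 150$ ($v = - 30 \left(-5\right) = \left(-1\right) \left(-150\right) = 150$)
$l = \frac{64}{5}$ ($l = \left(-2\right) \left(-8\right) \frac{4}{5} = 16 \cdot \frac{4}{5} = \frac{64}{5} \approx 12.8$)
$l v = \frac{64}{5} \cdot 150 = 1920$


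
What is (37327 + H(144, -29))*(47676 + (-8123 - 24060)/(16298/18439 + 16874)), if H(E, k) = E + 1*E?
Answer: 557983891772909905/311155984 ≈ 1.7933e+9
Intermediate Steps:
H(E, k) = 2*E (H(E, k) = E + E = 2*E)
(37327 + H(144, -29))*(47676 + (-8123 - 24060)/(16298/18439 + 16874)) = (37327 + 2*144)*(47676 + (-8123 - 24060)/(16298/18439 + 16874)) = (37327 + 288)*(47676 - 32183/(16298*(1/18439) + 16874)) = 37615*(47676 - 32183/(16298/18439 + 16874)) = 37615*(47676 - 32183/311155984/18439) = 37615*(47676 - 32183*18439/311155984) = 37615*(47676 - 593422337/311155984) = 37615*(14834079270847/311155984) = 557983891772909905/311155984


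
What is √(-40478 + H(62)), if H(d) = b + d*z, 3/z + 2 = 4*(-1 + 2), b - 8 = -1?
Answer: I*√40378 ≈ 200.94*I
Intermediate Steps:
b = 7 (b = 8 - 1 = 7)
z = 3/2 (z = 3/(-2 + 4*(-1 + 2)) = 3/(-2 + 4*1) = 3/(-2 + 4) = 3/2 ≈ 1.5000)
H(d) = 7 + 3*d/2 (H(d) = 7 + d*(3/2) = 7 + 3*d/2)
√(-40478 + H(62)) = √(-40478 + (7 + (3/2)*62)) = √(-40478 + (7 + 93)) = √(-40478 + 100) = √(-40378) = I*√40378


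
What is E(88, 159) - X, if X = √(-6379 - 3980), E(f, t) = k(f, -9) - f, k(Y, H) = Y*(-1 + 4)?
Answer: 176 - 3*I*√1151 ≈ 176.0 - 101.78*I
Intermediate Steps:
k(Y, H) = 3*Y (k(Y, H) = Y*3 = 3*Y)
E(f, t) = 2*f (E(f, t) = 3*f - f = 2*f)
X = 3*I*√1151 (X = √(-10359) = 3*I*√1151 ≈ 101.78*I)
E(88, 159) - X = 2*88 - 3*I*√1151 = 176 - 3*I*√1151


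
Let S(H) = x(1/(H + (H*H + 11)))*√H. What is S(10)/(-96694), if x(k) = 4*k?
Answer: -2*√10/5849987 ≈ -1.0811e-6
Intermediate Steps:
S(H) = 4*√H/(11 + H + H²) (S(H) = (4/(H + (H*H + 11)))*√H = (4/(H + (H² + 11)))*√H = (4/(H + (11 + H²)))*√H = (4/(11 + H + H²))*√H = 4*√H/(11 + H + H²))
S(10)/(-96694) = (4*√10/(11 + 10 + 10²))/(-96694) = (4*√10/(11 + 10 + 100))*(-1/96694) = (4*√10/121)*(-1/96694) = -2*√10/5849987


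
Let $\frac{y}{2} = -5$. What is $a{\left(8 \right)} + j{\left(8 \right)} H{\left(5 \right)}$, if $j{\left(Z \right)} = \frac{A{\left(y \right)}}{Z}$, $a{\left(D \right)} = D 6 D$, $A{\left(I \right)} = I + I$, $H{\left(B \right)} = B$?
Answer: $\frac{743}{2} \approx 371.5$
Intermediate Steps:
$y = -10$ ($y = 2 \left(-5\right) = -10$)
$A{\left(I \right)} = 2 I$
$a{\left(D \right)} = 6 D^{2}$ ($a{\left(D \right)} = 6 D D = 6 D^{2}$)
$j{\left(Z \right)} = - \frac{20}{Z}$ ($j{\left(Z \right)} = \frac{2 \left(-10\right)}{Z} = - \frac{20}{Z}$)
$a{\left(8 \right)} + j{\left(8 \right)} H{\left(5 \right)} = 6 \cdot 8^{2} + - \frac{20}{8} \cdot 5 = 6 \cdot 64 + \left(-20\right) \frac{1}{8} \cdot 5 = 384 - \frac{25}{2} = \frac{743}{2}$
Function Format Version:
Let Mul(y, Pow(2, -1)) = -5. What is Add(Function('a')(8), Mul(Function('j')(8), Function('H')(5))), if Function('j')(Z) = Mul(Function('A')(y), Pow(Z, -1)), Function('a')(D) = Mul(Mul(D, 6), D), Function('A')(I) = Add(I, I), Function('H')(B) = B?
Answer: Rational(743, 2) ≈ 371.50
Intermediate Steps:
y = -10 (y = Mul(2, -5) = -10)
Function('A')(I) = Mul(2, I)
Function('a')(D) = Mul(6, Pow(D, 2)) (Function('a')(D) = Mul(Mul(6, D), D) = Mul(6, Pow(D, 2)))
Function('j')(Z) = Mul(-20, Pow(Z, -1)) (Function('j')(Z) = Mul(Mul(2, -10), Pow(Z, -1)) = Mul(-20, Pow(Z, -1)))
Add(Function('a')(8), Mul(Function('j')(8), Function('H')(5))) = Add(Mul(6, Pow(8, 2)), Mul(Mul(-20, Pow(8, -1)), 5)) = Add(Mul(6, 64), Mul(Mul(-20, Rational(1, 8)), 5)) = Add(384, Mul(Rational(-5, 2), 5)) = Add(384, Rational(-25, 2)) = Rational(743, 2)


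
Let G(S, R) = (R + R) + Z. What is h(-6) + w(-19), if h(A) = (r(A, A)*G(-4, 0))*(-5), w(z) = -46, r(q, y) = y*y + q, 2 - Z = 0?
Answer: -346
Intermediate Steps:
Z = 2 (Z = 2 - 1*0 = 2 + 0 = 2)
r(q, y) = q + y**2 (r(q, y) = y**2 + q = q + y**2)
G(S, R) = 2 + 2*R (G(S, R) = (R + R) + 2 = 2*R + 2 = 2 + 2*R)
h(A) = -10*A - 10*A**2 (h(A) = ((A + A**2)*(2 + 2*0))*(-5) = ((A + A**2)*(2 + 0))*(-5) = ((A + A**2)*2)*(-5) = (2*A + 2*A**2)*(-5) = -10*A - 10*A**2)
h(-6) + w(-19) = 10*(-6)*(-1 - 1*(-6)) - 46 = 10*(-6)*(-1 + 6) - 46 = 10*(-6)*5 - 46 = -300 - 46 = -346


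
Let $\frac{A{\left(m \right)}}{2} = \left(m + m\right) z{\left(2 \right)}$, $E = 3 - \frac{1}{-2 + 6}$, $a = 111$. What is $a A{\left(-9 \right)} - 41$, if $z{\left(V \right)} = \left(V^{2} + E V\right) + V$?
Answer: $-45995$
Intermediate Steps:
$E = \frac{11}{4}$ ($E = 3 - \frac{1}{4} = \frac{11}{4} \approx 2.75$)
$z{\left(V \right)} = V^{2} + \frac{15 V}{4}$ ($z{\left(V \right)} = \left(V^{2} + \frac{11 V}{4}\right) + V = V^{2} + \frac{15 V}{4}$)
$A{\left(m \right)} = 46 m$ ($A{\left(m \right)} = 2 \left(m + m\right) \frac{1}{4} \cdot 2 \left(15 + 4 \cdot 2\right) = 2 \cdot 2 m \frac{1}{4} \cdot 2 \left(15 + 8\right) = 2 \cdot 2 m \frac{1}{4} \cdot 2 \cdot 23 = 2 \cdot 2 m \frac{23}{2} = 2 \cdot 23 m = 46 m$)
$a A{\left(-9 \right)} - 41 = 111 \cdot 46 \left(-9\right) - 41 = 111 \left(-414\right) - 41 = -45954 - 41 = -45995$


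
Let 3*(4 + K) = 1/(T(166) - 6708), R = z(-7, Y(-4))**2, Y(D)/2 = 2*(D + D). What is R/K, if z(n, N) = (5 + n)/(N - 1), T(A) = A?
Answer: -26168/28497315 ≈ -0.00091826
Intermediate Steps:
Y(D) = 8*D (Y(D) = 2*(2*(D + D)) = 2*(2*(2*D)) = 2*(4*D) = 8*D)
z(n, N) = (5 + n)/(-1 + N)
R = 4/1089 (R = ((5 - 7)/(-1 + 8*(-4)))**2 = (-2/(-1 - 32))**2 = (-2/(-33))**2 = (-1/33*(-2))**2 = (2/33)**2 = 4/1089 ≈ 0.0036731)
K = -78505/19626 (K = -4 + 1/(3*(166 - 6708)) = -4 + (1/3)/(-6542) = -4 + (1/3)*(-1/6542) = -4 - 1/19626 = -78505/19626 ≈ -4.0001)
R/K = 4/(1089*(-78505/19626)) = (4/1089)*(-19626/78505) = -26168/28497315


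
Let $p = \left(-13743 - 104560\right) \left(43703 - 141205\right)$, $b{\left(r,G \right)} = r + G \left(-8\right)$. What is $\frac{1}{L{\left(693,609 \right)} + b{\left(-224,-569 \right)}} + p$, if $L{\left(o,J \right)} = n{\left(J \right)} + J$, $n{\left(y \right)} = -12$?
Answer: $\frac{56808787097051}{4925} \approx 1.1535 \cdot 10^{10}$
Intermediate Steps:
$L{\left(o,J \right)} = -12 + J$
$b{\left(r,G \right)} = r - 8 G$
$p = 11534779106$ ($p = \left(-118303\right) \left(-97502\right) = 11534779106$)
$\frac{1}{L{\left(693,609 \right)} + b{\left(-224,-569 \right)}} + p = \frac{1}{\left(-12 + 609\right) - -4328} + 11534779106 = \frac{1}{597 + \left(-224 + 4552\right)} + 11534779106 = \frac{1}{597 + 4328} + 11534779106 = \frac{1}{4925} + 11534779106 = \frac{56808787097051}{4925}$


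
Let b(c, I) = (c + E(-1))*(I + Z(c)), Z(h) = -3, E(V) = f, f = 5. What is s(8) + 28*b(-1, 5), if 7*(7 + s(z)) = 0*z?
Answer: 217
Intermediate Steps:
E(V) = 5
s(z) = -7 (s(z) = -7 + (0*z)/7 = -7 + (1/7)*0 = -7 + 0 = -7)
b(c, I) = (-3 + I)*(5 + c) (b(c, I) = (c + 5)*(I - 3) = (5 + c)*(-3 + I) = (-3 + I)*(5 + c))
s(8) + 28*b(-1, 5) = -7 + 28*(-15 - 3*(-1) + 5*5 + 5*(-1)) = -7 + 28*(-15 + 3 + 25 - 5) = -7 + 28*8 = -7 + 224 = 217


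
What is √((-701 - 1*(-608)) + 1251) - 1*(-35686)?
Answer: 35686 + √1158 ≈ 35720.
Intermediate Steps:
√((-701 - 1*(-608)) + 1251) - 1*(-35686) = √((-701 + 608) + 1251) + 35686 = √(-93 + 1251) + 35686 = √1158 + 35686 = 35686 + √1158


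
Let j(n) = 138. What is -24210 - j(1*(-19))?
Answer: -24348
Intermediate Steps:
-24210 - j(1*(-19)) = -24210 - 1*138 = -24210 - 138 = -24348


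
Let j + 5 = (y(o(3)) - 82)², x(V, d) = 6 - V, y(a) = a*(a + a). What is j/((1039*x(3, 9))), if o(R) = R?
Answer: 4091/3117 ≈ 1.3125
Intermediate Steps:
y(a) = 2*a² (y(a) = a*(2*a) = 2*a²)
j = 4091 (j = -5 + (2*3² - 82)² = -5 + (2*9 - 82)² = -5 + (18 - 82)² = -5 + (-64)² = -5 + 4096 = 4091)
j/((1039*x(3, 9))) = 4091/((1039*(6 - 1*3))) = 4091/((1039*(6 - 3))) = 4091/((1039*3)) = 4091/3117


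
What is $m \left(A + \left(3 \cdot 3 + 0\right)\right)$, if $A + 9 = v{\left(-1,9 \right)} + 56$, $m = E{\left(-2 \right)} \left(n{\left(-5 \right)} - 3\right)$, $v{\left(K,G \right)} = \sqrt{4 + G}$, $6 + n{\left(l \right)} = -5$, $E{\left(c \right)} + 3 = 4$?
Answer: $-784 - 14 \sqrt{13} \approx -834.48$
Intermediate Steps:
$E{\left(c \right)} = 1$ ($E{\left(c \right)} = -3 + 4 = 1$)
$n{\left(l \right)} = -11$ ($n{\left(l \right)} = -6 - 5 = -11$)
$m = -14$ ($m = 1 \left(-11 - 3\right) = 1 \left(-14\right) = -14$)
$A = 47 + \sqrt{13}$ ($A = -9 + \left(\sqrt{4 + 9} + 56\right) = -9 + \left(\sqrt{13} + 56\right) = -9 + \left(56 + \sqrt{13}\right) = 47 + \sqrt{13} \approx 50.606$)
$m \left(A + \left(3 \cdot 3 + 0\right)\right) = - 14 \left(\left(47 + \sqrt{13}\right) + \left(3 \cdot 3 + 0\right)\right) = - 14 \left(\left(47 + \sqrt{13}\right) + \left(9 + 0\right)\right) = - 14 \left(\left(47 + \sqrt{13}\right) + 9\right) = - 14 \left(56 + \sqrt{13}\right) = -784 - 14 \sqrt{13}$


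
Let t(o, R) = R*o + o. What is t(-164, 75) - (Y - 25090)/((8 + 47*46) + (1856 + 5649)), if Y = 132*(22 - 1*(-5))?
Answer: -120567674/9675 ≈ -12462.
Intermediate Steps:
t(o, R) = o + R*o
Y = 3564 (Y = 132*(22 + 5) = 132*27 = 3564)
t(-164, 75) - (Y - 25090)/((8 + 47*46) + (1856 + 5649)) = -164*(1 + 75) - (3564 - 25090)/((8 + 47*46) + (1856 + 5649)) = -164*76 - (-21526)/((8 + 2162) + 7505) = -12464 - (-21526)/(2170 + 7505) = -12464 - (-21526)/9675 = -12464 - 1*(-21526/9675) = -12464 + 21526/9675 = -120567674/9675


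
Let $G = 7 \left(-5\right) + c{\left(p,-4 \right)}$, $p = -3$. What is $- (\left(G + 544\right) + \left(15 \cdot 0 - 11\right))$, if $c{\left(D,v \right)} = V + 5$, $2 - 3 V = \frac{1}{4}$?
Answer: $- \frac{6043}{12} \approx -503.58$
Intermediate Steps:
$V = \frac{7}{12}$ ($V = \frac{2}{3} - \frac{1}{3 \cdot 4} = \frac{2}{3} - \frac{1}{12} = \frac{7}{12} \approx 0.58333$)
$c{\left(D,v \right)} = \frac{67}{12}$ ($c{\left(D,v \right)} = \frac{7}{12} + 5 = \frac{67}{12}$)
$G = - \frac{353}{12}$ ($G = 7 \left(-5\right) + \frac{67}{12} = -35 + \frac{67}{12} = - \frac{353}{12} \approx -29.417$)
$- (\left(G + 544\right) + \left(15 \cdot 0 - 11\right)) = - (\left(- \frac{353}{12} + 544\right) + \left(15 \cdot 0 - 11\right)) = - (\frac{6175}{12} + \left(0 - 11\right)) = - (\frac{6175}{12} - 11) = \left(-1\right) \frac{6043}{12} = - \frac{6043}{12}$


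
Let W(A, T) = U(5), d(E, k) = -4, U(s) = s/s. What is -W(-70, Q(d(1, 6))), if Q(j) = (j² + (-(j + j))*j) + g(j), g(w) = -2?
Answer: -1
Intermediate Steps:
U(s) = 1
Q(j) = -2 - j² (Q(j) = (j² + (-(j + j))*j) - 2 = (j² + (-2*j)*j) - 2 = (j² - 2*j²) - 2 = -j² - 2 = -2 - j²)
W(A, T) = 1
-W(-70, Q(d(1, 6))) = -1*1 = -1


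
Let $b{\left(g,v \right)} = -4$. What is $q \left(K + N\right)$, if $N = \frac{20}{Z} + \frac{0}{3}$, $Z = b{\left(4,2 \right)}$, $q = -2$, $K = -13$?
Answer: $36$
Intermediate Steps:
$Z = -4$
$N = -5$ ($N = \frac{20}{-4} + \frac{0}{3} = 20 \left(- \frac{1}{4}\right) + 0 \cdot \frac{1}{3} = -5 + 0 = -5$)
$q \left(K + N\right) = - 2 \left(-13 - 5\right) = \left(-2\right) \left(-18\right) = 36$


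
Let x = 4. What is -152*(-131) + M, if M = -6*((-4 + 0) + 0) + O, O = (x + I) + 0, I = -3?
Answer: 19937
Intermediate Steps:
O = 1 (O = (4 - 3) + 0 = 1 + 0 = 1)
M = 25 (M = -6*((-4 + 0) + 0) + 1 = -6*(-4 + 0) + 1 = -6*(-4) + 1 = 24 + 1 = 25)
-152*(-131) + M = -152*(-131) + 25 = 19912 + 25 = 19937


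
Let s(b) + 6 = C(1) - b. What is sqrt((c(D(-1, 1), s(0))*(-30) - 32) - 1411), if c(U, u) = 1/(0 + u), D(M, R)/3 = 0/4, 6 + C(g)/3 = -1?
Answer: I*sqrt(12977)/3 ≈ 37.972*I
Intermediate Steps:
C(g) = -21 (C(g) = -18 + 3*(-1) = -18 - 3 = -21)
D(M, R) = 0 (D(M, R) = 3*(0/4) = 3*(0*(1/4)) = 3*0 = 0)
s(b) = -27 - b (s(b) = -6 + (-21 - b) = -27 - b)
c(U, u) = 1/u
sqrt((c(D(-1, 1), s(0))*(-30) - 32) - 1411) = sqrt((-30/(-27 - 1*0) - 32) - 1411) = sqrt((-30/(-27 + 0) - 32) - 1411) = sqrt((-30/(-27) - 32) - 1411) = sqrt((-1/27*(-30) - 32) - 1411) = sqrt((10/9 - 32) - 1411) = sqrt(-278/9 - 1411) = sqrt(-12977/9) = I*sqrt(12977)/3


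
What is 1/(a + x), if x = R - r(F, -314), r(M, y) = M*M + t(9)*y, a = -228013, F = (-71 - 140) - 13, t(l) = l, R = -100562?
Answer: -1/375925 ≈ -2.6601e-6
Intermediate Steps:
F = -224 (F = -211 - 13 = -224)
r(M, y) = M² + 9*y (r(M, y) = M*M + 9*y = M² + 9*y)
x = -147912 (x = -100562 - ((-224)² + 9*(-314)) = -100562 - (50176 - 2826) = -100562 - 1*47350 = -100562 - 47350 = -147912)
1/(a + x) = 1/(-228013 - 147912) = 1/(-375925) = -1/375925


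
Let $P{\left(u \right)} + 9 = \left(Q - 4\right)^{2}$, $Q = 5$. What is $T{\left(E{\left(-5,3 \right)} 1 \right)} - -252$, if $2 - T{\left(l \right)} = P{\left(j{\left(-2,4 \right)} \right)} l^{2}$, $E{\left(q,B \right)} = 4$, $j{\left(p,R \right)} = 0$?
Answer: $382$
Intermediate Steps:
$P{\left(u \right)} = -8$ ($P{\left(u \right)} = -9 + \left(5 - 4\right)^{2} = -9 + 1^{2} = -9 + 1 = -8$)
$T{\left(l \right)} = 2 + 8 l^{2}$ ($T{\left(l \right)} = 2 - - 8 l^{2} = 2 + 8 l^{2}$)
$T{\left(E{\left(-5,3 \right)} 1 \right)} - -252 = \left(2 + 8 \left(4 \cdot 1\right)^{2}\right) - -252 = \left(2 + 8 \cdot 4^{2}\right) + 252 = \left(2 + 8 \cdot 16\right) + 252 = \left(2 + 128\right) + 252 = 130 + 252 = 382$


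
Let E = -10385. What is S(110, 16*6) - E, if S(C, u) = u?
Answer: 10481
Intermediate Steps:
S(110, 16*6) - E = 16*6 - 1*(-10385) = 96 + 10385 = 10481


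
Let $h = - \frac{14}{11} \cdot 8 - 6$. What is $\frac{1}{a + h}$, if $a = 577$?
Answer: $\frac{11}{6169} \approx 0.0017831$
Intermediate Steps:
$h = - \frac{178}{11}$ ($h = \left(-14\right) \frac{1}{11} \cdot 8 - 6 = \left(- \frac{14}{11}\right) 8 - 6 = - \frac{112}{11} - 6 = - \frac{178}{11} \approx -16.182$)
$\frac{1}{a + h} = \frac{1}{577 - \frac{178}{11}} = \frac{1}{\frac{6169}{11}} = \frac{11}{6169}$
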